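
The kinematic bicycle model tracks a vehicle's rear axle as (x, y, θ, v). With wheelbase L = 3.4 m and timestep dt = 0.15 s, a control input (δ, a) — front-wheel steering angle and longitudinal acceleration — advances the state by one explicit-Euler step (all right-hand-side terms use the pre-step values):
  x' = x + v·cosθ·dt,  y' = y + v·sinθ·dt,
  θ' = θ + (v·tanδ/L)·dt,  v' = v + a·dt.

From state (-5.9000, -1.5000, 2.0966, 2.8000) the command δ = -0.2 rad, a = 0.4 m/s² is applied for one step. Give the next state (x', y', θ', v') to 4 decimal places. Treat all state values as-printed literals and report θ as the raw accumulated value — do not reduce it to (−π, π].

x' = -5.9000 + 2.8000·cos(2.0966)·0.15 = -6.1108
y' = -1.5000 + 2.8000·sin(2.0966)·0.15 = -1.1367
θ' = 2.0966 + (2.8000/3.4)·tan(-0.2)·0.15 = 2.0716
v' = 2.8000 + 0.4000·0.15 = 2.8600

(-6.1108, -1.1367, 2.0716, 2.8600)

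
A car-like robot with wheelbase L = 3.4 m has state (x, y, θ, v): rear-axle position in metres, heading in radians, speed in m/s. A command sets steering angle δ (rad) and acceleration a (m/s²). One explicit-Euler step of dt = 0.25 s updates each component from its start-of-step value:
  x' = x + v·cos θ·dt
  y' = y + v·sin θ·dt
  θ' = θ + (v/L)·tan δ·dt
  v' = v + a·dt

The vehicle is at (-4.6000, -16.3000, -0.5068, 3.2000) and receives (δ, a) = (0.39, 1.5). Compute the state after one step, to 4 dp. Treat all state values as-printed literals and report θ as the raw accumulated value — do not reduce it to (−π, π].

(-3.9006, -16.6883, -0.4101, 3.5750)

x' = -4.6000 + 3.2000·cos(-0.5068)·0.25 = -3.9006
y' = -16.3000 + 3.2000·sin(-0.5068)·0.25 = -16.6883
θ' = -0.5068 + (3.2000/3.4)·tan(0.39)·0.25 = -0.4101
v' = 3.2000 + 1.5000·0.25 = 3.5750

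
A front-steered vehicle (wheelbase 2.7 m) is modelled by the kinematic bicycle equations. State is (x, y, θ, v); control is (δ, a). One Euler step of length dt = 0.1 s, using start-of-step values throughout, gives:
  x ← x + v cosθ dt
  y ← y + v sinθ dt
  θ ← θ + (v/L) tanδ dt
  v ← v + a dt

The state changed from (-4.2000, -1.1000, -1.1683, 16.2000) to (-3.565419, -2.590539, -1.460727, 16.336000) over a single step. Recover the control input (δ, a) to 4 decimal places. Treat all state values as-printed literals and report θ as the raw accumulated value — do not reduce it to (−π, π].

a = (v'−v)/dt = (0.136000)/0.1 = 1.3600
Δθ = θ'−θ = -0.292427;  (v·dt/L) = 16.2000·0.1/2.7 = 0.600000
tan δ = Δθ·L/(v·dt) = -0.487378  →  δ = -0.4535

δ = -0.4535, a = 1.3600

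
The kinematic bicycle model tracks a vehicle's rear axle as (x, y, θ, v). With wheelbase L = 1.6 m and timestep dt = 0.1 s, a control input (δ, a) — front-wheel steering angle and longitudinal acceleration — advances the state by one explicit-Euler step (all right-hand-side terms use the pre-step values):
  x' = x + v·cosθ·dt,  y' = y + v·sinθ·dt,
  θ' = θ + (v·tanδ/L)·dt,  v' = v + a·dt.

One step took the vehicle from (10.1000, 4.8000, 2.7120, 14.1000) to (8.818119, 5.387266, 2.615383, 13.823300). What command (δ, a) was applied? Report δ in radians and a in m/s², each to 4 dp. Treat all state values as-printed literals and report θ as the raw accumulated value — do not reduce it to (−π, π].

δ = -0.1092, a = -2.7670

a = (v'−v)/dt = (-0.276700)/0.1 = -2.7670
Δθ = θ'−θ = -0.096617;  (v·dt/L) = 14.1000·0.1/1.6 = 0.881250
tan δ = Δθ·L/(v·dt) = -0.109636  →  δ = -0.1092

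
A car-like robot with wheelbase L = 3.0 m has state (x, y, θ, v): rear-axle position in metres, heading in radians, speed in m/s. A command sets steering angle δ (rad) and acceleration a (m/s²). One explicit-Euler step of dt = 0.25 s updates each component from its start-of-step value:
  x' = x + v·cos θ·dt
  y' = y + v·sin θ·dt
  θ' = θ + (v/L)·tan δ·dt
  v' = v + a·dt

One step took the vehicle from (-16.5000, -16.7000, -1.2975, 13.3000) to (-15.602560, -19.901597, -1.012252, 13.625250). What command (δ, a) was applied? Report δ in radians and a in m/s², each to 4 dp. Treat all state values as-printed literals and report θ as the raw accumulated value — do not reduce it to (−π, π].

a = (v'−v)/dt = (0.325250)/0.25 = 1.3010
Δθ = θ'−θ = 0.285248;  (v·dt/L) = 13.3000·0.25/3.0 = 1.108333
tan δ = Δθ·L/(v·dt) = 0.257367  →  δ = 0.2519

δ = 0.2519, a = 1.3010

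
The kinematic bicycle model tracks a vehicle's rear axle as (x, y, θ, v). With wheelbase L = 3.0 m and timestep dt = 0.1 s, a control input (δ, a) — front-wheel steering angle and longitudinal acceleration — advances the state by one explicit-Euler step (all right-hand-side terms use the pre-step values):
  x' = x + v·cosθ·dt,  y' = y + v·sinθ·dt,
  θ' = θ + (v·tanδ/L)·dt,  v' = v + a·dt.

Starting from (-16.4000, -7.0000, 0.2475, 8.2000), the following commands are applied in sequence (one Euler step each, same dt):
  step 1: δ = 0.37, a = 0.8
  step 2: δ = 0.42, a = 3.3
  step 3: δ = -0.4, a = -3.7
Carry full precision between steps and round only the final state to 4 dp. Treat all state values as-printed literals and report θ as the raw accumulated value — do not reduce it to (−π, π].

(-14.0632, -6.1173, 0.3554, 8.2400)

after step 1 (δ=0.37, a=0.8): (-15.604987, -6.799116, 0.353516, 8.280000)
after step 2 (δ=0.42, a=3.3): (-14.828190, -6.512463, 0.476770, 8.610000)
after step 3 (δ=-0.4, a=-3.7): (-14.063207, -6.117340, 0.355428, 8.240000)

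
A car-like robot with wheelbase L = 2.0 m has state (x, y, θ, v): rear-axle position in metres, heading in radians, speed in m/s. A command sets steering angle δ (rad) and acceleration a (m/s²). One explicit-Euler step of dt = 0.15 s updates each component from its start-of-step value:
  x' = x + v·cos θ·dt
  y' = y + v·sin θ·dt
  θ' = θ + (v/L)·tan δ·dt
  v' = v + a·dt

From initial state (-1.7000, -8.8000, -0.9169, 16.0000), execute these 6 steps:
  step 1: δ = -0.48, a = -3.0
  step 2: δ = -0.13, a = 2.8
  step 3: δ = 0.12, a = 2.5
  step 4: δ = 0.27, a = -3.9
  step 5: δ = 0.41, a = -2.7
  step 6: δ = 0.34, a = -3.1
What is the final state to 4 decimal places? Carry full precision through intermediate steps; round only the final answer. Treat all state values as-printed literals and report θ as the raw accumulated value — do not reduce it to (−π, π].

after step 1 (δ=-0.48, a=-3.0): (-0.240119, -10.704927, -1.541633, 15.550000)
after step 2 (δ=-0.13, a=2.8): (-0.172106, -13.036436, -1.694105, 15.970000)
after step 3 (δ=0.12, a=2.5): (-0.466744, -15.413747, -1.549682, 16.345000)
after step 4 (δ=0.27, a=-3.9): (-0.414980, -17.864950, -1.210411, 15.760000)
after step 5 (δ=0.41, a=-2.7): (0.418650, -20.077089, -0.696677, 15.355000)
after step 6 (δ=0.34, a=-3.1): (2.185194, -21.555020, -0.289304, 14.890000)

(2.1852, -21.5550, -0.2893, 14.8900)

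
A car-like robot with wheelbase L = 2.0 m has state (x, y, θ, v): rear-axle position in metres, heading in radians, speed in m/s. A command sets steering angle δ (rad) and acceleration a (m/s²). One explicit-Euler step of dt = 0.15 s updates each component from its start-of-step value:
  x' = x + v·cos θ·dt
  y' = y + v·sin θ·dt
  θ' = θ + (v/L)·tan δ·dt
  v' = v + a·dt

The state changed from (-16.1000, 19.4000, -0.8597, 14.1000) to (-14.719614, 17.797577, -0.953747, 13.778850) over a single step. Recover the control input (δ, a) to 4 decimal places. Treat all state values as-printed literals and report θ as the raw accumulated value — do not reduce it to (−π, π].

δ = -0.0887, a = -2.1410

a = (v'−v)/dt = (-0.321150)/0.15 = -2.1410
Δθ = θ'−θ = -0.094047;  (v·dt/L) = 14.1000·0.15/2.0 = 1.057500
tan δ = Δθ·L/(v·dt) = -0.088933  →  δ = -0.0887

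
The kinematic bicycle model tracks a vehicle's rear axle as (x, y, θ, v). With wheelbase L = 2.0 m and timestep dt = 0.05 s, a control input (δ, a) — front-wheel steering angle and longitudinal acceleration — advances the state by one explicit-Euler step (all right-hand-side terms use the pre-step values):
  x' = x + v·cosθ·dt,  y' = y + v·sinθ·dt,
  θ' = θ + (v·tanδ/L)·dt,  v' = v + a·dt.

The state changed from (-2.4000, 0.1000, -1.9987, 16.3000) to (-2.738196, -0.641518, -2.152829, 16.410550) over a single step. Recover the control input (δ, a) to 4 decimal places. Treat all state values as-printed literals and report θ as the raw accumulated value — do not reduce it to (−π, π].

δ = -0.3616, a = 2.2110

a = (v'−v)/dt = (0.110550)/0.05 = 2.2110
Δθ = θ'−θ = -0.154129;  (v·dt/L) = 16.3000·0.05/2.0 = 0.407500
tan δ = Δθ·L/(v·dt) = -0.378231  →  δ = -0.3616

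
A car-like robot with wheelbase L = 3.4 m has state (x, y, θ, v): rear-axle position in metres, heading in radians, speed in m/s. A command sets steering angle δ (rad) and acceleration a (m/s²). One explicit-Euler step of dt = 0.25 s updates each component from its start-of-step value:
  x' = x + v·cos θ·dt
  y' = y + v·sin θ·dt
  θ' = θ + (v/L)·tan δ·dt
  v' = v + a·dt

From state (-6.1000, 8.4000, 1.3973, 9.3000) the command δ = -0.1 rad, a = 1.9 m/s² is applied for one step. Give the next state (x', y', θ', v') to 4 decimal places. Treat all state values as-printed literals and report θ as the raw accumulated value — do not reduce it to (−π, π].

(-5.6986, 10.6901, 1.3287, 9.7750)

x' = -6.1000 + 9.3000·cos(1.3973)·0.25 = -5.6986
y' = 8.4000 + 9.3000·sin(1.3973)·0.25 = 10.6901
θ' = 1.3973 + (9.3000/3.4)·tan(-0.1)·0.25 = 1.3287
v' = 9.3000 + 1.9000·0.25 = 9.7750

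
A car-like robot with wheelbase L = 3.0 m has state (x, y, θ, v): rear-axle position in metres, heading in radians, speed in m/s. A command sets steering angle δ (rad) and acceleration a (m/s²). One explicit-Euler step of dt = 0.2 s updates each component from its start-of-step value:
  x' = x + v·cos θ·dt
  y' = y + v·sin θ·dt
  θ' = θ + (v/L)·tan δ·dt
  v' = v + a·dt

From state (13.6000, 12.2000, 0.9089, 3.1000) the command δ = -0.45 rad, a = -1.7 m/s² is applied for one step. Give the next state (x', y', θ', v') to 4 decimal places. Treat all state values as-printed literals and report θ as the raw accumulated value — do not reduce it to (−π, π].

x' = 13.6000 + 3.1000·cos(0.9089)·0.2 = 13.9811
y' = 12.2000 + 3.1000·sin(0.9089)·0.2 = 12.6891
θ' = 0.9089 + (3.1000/3.0)·tan(-0.45)·0.2 = 0.8091
v' = 3.1000 − 1.7000·0.2 = 2.7600

(13.9811, 12.6891, 0.8091, 2.7600)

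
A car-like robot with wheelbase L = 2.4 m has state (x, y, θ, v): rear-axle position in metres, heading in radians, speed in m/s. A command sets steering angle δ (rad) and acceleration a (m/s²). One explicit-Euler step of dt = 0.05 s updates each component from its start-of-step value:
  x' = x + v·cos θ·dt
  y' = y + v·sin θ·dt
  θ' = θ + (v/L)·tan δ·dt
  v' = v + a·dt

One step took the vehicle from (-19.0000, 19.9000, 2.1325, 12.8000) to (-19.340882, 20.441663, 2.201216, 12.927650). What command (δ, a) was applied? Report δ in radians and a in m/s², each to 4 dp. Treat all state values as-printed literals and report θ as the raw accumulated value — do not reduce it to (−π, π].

δ = 0.2522, a = 2.5530

a = (v'−v)/dt = (0.127650)/0.05 = 2.5530
Δθ = θ'−θ = 0.068716;  (v·dt/L) = 12.8000·0.05/2.4 = 0.266667
tan δ = Δθ·L/(v·dt) = 0.257685  →  δ = 0.2522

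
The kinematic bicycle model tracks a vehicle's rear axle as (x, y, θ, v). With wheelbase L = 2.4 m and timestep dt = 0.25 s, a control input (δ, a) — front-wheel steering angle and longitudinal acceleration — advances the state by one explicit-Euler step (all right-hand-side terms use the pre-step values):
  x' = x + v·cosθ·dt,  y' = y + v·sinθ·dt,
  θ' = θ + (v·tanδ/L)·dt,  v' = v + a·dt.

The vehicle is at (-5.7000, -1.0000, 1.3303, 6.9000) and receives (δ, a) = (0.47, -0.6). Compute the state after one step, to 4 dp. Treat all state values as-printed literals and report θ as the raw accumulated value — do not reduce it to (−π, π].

x' = -5.7000 + 6.9000·cos(1.3303)·0.25 = -5.2891
y' = -1.0000 + 6.9000·sin(1.3303)·0.25 = 0.6754
θ' = 1.3303 + (6.9000/2.4)·tan(0.47)·0.25 = 1.6954
v' = 6.9000 − 0.6000·0.25 = 6.7500

(-5.2891, 0.6754, 1.6954, 6.7500)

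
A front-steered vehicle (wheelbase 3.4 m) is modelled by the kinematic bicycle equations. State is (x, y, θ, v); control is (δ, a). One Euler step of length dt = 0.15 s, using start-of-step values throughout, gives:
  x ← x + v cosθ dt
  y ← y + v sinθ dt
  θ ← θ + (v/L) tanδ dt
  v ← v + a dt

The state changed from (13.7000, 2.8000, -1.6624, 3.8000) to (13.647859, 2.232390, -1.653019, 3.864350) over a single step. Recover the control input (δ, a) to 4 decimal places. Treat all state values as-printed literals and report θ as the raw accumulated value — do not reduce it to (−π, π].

δ = 0.0559, a = 0.4290

a = (v'−v)/dt = (0.064350)/0.15 = 0.4290
Δθ = θ'−θ = 0.009381;  (v·dt/L) = 3.8000·0.15/3.4 = 0.167647
tan δ = Δθ·L/(v·dt) = 0.055957  →  δ = 0.0559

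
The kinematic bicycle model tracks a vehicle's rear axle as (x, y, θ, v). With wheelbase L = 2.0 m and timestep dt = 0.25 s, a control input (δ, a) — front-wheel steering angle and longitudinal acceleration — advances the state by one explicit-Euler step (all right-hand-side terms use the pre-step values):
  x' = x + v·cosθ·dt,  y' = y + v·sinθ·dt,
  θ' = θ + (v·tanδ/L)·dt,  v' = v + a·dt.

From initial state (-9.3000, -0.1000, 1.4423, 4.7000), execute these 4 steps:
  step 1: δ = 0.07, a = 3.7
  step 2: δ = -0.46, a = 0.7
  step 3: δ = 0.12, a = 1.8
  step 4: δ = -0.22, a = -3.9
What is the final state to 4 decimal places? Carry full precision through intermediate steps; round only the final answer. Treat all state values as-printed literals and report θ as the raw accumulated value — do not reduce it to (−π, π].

after step 1 (δ=0.07, a=3.7): (-9.149432, 1.065313, 1.483492, 5.625000)
after step 2 (δ=-0.46, a=0.7): (-9.026817, 2.466207, 1.135130, 5.800000)
after step 3 (δ=0.12, a=1.8): (-8.414895, 3.780761, 1.222550, 6.250000)
after step 4 (δ=-0.22, a=-3.9): (-7.881692, 5.249468, 1.047847, 5.275000)

(-7.8817, 5.2495, 1.0478, 5.2750)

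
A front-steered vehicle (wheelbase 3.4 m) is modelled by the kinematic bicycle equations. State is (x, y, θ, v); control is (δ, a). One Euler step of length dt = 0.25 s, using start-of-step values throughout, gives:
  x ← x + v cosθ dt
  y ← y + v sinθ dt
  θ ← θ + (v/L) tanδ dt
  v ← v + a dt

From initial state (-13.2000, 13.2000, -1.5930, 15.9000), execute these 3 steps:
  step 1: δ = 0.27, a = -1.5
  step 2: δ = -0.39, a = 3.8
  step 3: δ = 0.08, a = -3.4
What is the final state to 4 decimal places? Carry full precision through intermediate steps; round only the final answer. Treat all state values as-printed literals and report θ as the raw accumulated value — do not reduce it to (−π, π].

after step 1 (δ=0.27, a=-1.5): (-13.288252, 9.225980, -1.269437, 15.525000)
after step 2 (δ=-0.39, a=3.8): (-12.136226, 5.519642, -1.738674, 16.475000)
after step 3 (δ=0.08, a=-3.4): (-12.824431, 1.458796, -1.641555, 15.625000)

(-12.8244, 1.4588, -1.6416, 15.6250)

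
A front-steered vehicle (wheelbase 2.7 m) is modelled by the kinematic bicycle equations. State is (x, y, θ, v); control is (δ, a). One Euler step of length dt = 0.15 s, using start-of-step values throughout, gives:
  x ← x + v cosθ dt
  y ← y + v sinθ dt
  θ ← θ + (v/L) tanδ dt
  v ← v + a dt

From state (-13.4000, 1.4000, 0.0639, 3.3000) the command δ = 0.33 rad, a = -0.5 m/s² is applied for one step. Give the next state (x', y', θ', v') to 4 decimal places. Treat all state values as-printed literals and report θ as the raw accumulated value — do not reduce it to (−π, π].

x' = -13.4000 + 3.3000·cos(0.0639)·0.15 = -12.9060
y' = 1.4000 + 3.3000·sin(0.0639)·0.15 = 1.4316
θ' = 0.0639 + (3.3000/2.7)·tan(0.33)·0.15 = 0.1267
v' = 3.3000 − 0.5000·0.15 = 3.2250

(-12.9060, 1.4316, 0.1267, 3.2250)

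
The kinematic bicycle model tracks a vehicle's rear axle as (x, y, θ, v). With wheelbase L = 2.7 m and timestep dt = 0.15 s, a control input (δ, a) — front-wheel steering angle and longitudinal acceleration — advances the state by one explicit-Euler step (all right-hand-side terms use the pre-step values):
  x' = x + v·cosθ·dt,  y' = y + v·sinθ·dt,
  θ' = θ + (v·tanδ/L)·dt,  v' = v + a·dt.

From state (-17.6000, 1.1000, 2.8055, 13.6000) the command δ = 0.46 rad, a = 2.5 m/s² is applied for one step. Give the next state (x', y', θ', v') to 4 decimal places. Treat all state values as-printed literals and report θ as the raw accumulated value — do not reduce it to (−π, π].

(-19.5259, 1.7728, 3.1798, 13.9750)

x' = -17.6000 + 13.6000·cos(2.8055)·0.15 = -19.5259
y' = 1.1000 + 13.6000·sin(2.8055)·0.15 = 1.7728
θ' = 2.8055 + (13.6000/2.7)·tan(0.46)·0.15 = 3.1798
v' = 13.6000 + 2.5000·0.15 = 13.9750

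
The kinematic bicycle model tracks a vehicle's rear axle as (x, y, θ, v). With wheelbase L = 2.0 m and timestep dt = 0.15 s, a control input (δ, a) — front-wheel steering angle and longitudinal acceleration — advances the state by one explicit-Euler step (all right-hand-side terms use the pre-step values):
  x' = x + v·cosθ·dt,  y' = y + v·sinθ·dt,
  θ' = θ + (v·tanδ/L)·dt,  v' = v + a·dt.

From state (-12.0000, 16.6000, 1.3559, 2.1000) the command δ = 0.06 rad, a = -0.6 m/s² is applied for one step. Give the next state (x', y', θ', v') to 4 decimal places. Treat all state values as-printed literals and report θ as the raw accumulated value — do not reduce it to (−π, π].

x' = -12.0000 + 2.1000·cos(1.3559)·0.15 = -11.9328
y' = 16.6000 + 2.1000·sin(1.3559)·0.15 = 16.9078
θ' = 1.3559 + (2.1000/2.0)·tan(0.06)·0.15 = 1.3654
v' = 2.1000 − 0.6000·0.15 = 2.0100

(-11.9328, 16.9078, 1.3654, 2.0100)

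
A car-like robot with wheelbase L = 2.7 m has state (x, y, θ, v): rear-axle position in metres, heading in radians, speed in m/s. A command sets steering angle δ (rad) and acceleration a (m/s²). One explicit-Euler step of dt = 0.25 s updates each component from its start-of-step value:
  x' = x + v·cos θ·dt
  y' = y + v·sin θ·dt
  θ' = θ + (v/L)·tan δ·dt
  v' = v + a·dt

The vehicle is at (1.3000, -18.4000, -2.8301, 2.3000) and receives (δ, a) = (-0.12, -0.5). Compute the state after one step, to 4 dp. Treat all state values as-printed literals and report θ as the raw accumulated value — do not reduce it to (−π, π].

(0.7527, -18.5762, -2.8558, 2.1750)

x' = 1.3000 + 2.3000·cos(-2.8301)·0.25 = 0.7527
y' = -18.4000 + 2.3000·sin(-2.8301)·0.25 = -18.5762
θ' = -2.8301 + (2.3000/2.7)·tan(-0.12)·0.25 = -2.8558
v' = 2.3000 − 0.5000·0.25 = 2.1750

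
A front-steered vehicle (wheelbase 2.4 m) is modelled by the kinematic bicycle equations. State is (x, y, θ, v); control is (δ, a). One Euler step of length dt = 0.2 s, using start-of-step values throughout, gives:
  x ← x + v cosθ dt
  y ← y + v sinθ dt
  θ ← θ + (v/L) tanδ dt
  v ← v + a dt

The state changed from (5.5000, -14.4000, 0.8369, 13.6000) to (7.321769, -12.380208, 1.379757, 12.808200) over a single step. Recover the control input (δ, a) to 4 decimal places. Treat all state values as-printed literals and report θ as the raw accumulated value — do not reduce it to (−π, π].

δ = 0.4467, a = -3.9590

a = (v'−v)/dt = (-0.791800)/0.2 = -3.9590
Δθ = θ'−θ = 0.542857;  (v·dt/L) = 13.6000·0.2/2.4 = 1.133333
tan δ = Δθ·L/(v·dt) = 0.478991  →  δ = 0.4467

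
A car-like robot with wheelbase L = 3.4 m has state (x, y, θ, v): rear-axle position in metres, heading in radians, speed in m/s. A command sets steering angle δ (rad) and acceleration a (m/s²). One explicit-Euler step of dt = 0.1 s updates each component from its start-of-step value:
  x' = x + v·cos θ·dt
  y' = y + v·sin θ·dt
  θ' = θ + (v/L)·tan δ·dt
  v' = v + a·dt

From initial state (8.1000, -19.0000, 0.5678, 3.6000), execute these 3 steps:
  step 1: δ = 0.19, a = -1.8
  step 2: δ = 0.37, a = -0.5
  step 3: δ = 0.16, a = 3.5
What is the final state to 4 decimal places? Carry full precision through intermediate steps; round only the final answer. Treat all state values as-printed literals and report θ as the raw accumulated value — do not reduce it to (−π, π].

(8.9609, -18.4189, 0.6432, 3.7200)

after step 1 (δ=0.19, a=-1.8): (8.403511, -18.806400, 0.588163, 3.420000)
after step 2 (δ=0.37, a=-0.5): (8.688042, -18.616647, 0.627178, 3.370000)
after step 3 (δ=0.16, a=3.5): (8.960906, -18.418874, 0.643173, 3.720000)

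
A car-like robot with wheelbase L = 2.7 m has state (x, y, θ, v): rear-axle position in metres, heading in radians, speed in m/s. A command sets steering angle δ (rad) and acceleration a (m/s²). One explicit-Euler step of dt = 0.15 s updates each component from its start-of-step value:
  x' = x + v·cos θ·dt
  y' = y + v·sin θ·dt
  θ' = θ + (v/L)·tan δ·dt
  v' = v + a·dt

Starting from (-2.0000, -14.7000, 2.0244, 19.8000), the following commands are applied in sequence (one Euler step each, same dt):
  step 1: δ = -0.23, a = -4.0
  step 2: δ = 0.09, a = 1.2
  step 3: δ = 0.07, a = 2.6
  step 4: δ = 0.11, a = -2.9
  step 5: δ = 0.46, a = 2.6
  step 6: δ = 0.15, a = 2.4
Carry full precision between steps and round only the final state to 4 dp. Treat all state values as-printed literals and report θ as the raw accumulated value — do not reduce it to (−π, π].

after step 1 (δ=-0.23, a=-4.0): (-3.301477, -12.030345, 1.766842, 19.200000)
after step 2 (δ=0.09, a=1.2): (-3.862479, -9.205513, 1.863102, 19.380000)
after step 3 (δ=0.07, a=2.6): (-4.700164, -6.421822, 1.938592, 19.770000)
after step 4 (δ=0.11, a=-2.9): (-5.766438, -3.654649, 2.059899, 19.335000)
after step 5 (δ=0.46, a=2.6): (-7.129073, -1.094439, 2.592093, 19.725000)
after step 6 (δ=0.15, a=2.4): (-9.652254, 0.450799, 2.757712, 20.085000)

(-9.6523, 0.4508, 2.7577, 20.0850)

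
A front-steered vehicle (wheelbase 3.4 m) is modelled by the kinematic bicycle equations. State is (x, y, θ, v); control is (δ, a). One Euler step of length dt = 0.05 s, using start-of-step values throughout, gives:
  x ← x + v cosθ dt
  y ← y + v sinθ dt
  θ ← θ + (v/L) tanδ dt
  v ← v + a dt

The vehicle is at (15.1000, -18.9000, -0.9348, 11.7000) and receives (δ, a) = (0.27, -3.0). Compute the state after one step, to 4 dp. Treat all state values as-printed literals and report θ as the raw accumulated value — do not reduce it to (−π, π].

x' = 15.1000 + 11.7000·cos(-0.9348)·0.05 = 15.4475
y' = -18.9000 + 11.7000·sin(-0.9348)·0.05 = -19.3706
θ' = -0.9348 + (11.7000/3.4)·tan(0.27)·0.05 = -0.8872
v' = 11.7000 − 3.0000·0.05 = 11.5500

(15.4475, -19.3706, -0.8872, 11.5500)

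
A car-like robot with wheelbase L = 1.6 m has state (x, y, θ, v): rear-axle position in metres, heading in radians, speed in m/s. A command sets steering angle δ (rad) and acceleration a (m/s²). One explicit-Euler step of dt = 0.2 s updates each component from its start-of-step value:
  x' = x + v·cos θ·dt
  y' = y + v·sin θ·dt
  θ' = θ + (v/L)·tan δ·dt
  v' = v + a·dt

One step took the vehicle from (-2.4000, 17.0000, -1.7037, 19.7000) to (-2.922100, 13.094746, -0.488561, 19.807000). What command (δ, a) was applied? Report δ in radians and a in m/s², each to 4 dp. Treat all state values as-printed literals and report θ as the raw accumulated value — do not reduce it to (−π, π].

a = (v'−v)/dt = (0.107000)/0.2 = 0.5350
Δθ = θ'−θ = 1.215139;  (v·dt/L) = 19.7000·0.2/1.6 = 2.462500
tan δ = Δθ·L/(v·dt) = 0.493457  →  δ = 0.4584

δ = 0.4584, a = 0.5350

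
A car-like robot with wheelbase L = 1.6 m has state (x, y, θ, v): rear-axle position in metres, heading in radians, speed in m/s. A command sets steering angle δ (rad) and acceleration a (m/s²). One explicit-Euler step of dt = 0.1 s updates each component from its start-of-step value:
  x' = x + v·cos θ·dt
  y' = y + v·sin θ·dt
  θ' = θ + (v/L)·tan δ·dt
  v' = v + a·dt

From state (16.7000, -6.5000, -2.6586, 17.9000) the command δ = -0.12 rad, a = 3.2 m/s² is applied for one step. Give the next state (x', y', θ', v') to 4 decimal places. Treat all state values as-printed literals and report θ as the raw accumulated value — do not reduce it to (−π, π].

x' = 16.7000 + 17.9000·cos(-2.6586)·0.1 = 15.1148
y' = -6.5000 + 17.9000·sin(-2.6586)·0.1 = -7.3313
θ' = -2.6586 + (17.9000/1.6)·tan(-0.12)·0.1 = -2.7935
v' = 17.9000 + 3.2000·0.1 = 18.2200

(15.1148, -7.3313, -2.7935, 18.2200)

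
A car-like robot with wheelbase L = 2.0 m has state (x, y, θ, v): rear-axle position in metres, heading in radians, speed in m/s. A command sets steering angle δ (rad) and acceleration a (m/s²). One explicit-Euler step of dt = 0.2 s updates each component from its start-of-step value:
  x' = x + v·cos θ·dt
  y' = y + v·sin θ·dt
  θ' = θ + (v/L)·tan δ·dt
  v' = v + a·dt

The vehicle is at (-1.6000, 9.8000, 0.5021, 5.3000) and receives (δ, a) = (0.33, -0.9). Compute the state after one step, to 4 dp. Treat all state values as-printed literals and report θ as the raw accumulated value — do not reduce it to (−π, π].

(-0.6708, 10.3101, 0.6836, 5.1200)

x' = -1.6000 + 5.3000·cos(0.5021)·0.2 = -0.6708
y' = 9.8000 + 5.3000·sin(0.5021)·0.2 = 10.3101
θ' = 0.5021 + (5.3000/2.0)·tan(0.33)·0.2 = 0.6836
v' = 5.3000 − 0.9000·0.2 = 5.1200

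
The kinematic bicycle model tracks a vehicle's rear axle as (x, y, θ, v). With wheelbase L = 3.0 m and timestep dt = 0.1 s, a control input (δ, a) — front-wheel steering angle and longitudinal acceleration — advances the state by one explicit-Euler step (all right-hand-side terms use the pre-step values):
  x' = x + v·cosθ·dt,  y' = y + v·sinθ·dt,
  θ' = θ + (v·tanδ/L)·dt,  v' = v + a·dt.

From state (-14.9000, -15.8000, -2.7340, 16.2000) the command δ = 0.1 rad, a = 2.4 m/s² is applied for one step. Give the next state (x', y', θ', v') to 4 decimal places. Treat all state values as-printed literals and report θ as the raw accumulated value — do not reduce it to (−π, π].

x' = -14.9000 + 16.2000·cos(-2.7340)·0.1 = -16.3873
y' = -15.8000 + 16.2000·sin(-2.7340)·0.1 = -16.4422
θ' = -2.7340 + (16.2000/3.0)·tan(0.1)·0.1 = -2.6798
v' = 16.2000 + 2.4000·0.1 = 16.4400

(-16.3873, -16.4422, -2.6798, 16.4400)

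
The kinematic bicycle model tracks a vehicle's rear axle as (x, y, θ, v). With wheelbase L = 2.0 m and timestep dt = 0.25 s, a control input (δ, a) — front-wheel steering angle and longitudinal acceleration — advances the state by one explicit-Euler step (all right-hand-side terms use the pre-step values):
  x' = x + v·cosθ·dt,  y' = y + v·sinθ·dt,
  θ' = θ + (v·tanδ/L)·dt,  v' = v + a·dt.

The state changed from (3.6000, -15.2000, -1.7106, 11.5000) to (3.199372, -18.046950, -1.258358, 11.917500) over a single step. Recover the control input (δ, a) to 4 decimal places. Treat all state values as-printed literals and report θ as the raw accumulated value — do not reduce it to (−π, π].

δ = 0.3048, a = 1.6700

a = (v'−v)/dt = (0.417500)/0.25 = 1.6700
Δθ = θ'−θ = 0.452242;  (v·dt/L) = 11.5000·0.25/2.0 = 1.437500
tan δ = Δθ·L/(v·dt) = 0.314603  →  δ = 0.3048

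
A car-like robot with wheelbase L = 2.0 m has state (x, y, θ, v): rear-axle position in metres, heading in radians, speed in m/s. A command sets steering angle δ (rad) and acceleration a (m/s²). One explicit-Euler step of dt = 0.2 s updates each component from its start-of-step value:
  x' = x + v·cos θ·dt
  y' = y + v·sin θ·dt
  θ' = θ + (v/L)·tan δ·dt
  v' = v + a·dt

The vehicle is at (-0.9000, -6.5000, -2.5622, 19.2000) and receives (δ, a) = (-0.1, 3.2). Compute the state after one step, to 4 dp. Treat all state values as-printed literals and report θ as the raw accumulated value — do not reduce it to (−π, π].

x' = -0.9000 + 19.2000·cos(-2.5622)·0.2 = -4.1133
y' = -6.5000 + 19.2000·sin(-2.5622)·0.2 = -8.6025
θ' = -2.5622 + (19.2000/2.0)·tan(-0.1)·0.2 = -2.7548
v' = 19.2000 + 3.2000·0.2 = 19.8400

(-4.1133, -8.6025, -2.7548, 19.8400)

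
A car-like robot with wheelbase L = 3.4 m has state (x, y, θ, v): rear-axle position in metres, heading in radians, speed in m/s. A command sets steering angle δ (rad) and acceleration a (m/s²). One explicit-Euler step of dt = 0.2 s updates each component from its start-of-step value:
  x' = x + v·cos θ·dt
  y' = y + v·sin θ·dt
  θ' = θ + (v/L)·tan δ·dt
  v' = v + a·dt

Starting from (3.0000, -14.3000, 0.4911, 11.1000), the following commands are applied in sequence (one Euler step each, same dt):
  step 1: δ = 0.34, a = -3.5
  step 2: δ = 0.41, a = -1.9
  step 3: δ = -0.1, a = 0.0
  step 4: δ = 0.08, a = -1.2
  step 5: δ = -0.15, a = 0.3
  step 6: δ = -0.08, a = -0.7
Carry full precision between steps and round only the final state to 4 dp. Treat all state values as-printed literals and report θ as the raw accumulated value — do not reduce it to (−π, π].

(11.1574, -5.4518, 0.8427, 9.7000)

after step 1 (δ=0.34, a=-3.5): (4.957628, -13.253057, 0.722069, 10.400000)
after step 2 (δ=0.41, a=-1.9): (6.518543, -11.878303, 0.987961, 10.020000)
after step 3 (δ=-0.1, a=0.0): (7.621531, -10.205152, 0.928823, 10.020000)
after step 4 (δ=0.08, a=-1.2): (8.821480, -8.600117, 0.976077, 9.780000)
after step 5 (δ=-0.15, a=0.3): (9.917381, -6.979951, 0.889130, 9.840000)
after step 6 (δ=-0.08, a=-0.7): (11.157394, -5.451753, 0.842725, 9.700000)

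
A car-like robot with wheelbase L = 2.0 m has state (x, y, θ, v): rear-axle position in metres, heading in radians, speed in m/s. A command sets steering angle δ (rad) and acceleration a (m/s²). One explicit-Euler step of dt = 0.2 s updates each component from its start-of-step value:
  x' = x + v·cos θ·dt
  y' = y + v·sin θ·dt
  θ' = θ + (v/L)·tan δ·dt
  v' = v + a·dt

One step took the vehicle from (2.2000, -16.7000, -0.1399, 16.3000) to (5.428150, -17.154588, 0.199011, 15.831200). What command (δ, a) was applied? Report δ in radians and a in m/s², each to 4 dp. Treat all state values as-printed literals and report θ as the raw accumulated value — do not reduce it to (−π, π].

a = (v'−v)/dt = (-0.468800)/0.2 = -2.3440
Δθ = θ'−θ = 0.338911;  (v·dt/L) = 16.3000·0.2/2.0 = 1.630000
tan δ = Δθ·L/(v·dt) = 0.207921  →  δ = 0.2050

δ = 0.2050, a = -2.3440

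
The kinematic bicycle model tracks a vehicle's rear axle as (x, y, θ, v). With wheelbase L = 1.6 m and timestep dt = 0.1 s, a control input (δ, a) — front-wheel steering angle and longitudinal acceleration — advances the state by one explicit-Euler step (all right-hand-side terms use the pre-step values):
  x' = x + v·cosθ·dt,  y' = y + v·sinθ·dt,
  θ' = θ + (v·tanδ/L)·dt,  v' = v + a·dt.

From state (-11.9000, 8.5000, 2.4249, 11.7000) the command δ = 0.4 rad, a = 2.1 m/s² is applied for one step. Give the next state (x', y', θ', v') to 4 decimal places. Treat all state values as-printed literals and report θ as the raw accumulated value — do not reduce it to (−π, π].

x' = -11.9000 + 11.7000·cos(2.4249)·0.1 = -12.7822
y' = 8.5000 + 11.7000·sin(2.4249)·0.1 = 9.2686
θ' = 2.4249 + (11.7000/1.6)·tan(0.4)·0.1 = 2.7341
v' = 11.7000 + 2.1000·0.1 = 11.9100

(-12.7822, 9.2686, 2.7341, 11.9100)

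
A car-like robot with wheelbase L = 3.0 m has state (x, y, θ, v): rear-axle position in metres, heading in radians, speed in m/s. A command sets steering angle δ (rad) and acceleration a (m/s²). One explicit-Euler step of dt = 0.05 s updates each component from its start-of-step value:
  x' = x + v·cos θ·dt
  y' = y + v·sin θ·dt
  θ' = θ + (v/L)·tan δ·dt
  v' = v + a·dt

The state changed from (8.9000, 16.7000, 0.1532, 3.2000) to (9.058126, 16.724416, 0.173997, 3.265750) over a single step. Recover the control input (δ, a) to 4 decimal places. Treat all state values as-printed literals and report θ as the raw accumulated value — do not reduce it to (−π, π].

a = (v'−v)/dt = (0.065750)/0.05 = 1.3150
Δθ = θ'−θ = 0.020797;  (v·dt/L) = 3.2000·0.05/3.0 = 0.053333
tan δ = Δθ·L/(v·dt) = 0.389944  →  δ = 0.3718

δ = 0.3718, a = 1.3150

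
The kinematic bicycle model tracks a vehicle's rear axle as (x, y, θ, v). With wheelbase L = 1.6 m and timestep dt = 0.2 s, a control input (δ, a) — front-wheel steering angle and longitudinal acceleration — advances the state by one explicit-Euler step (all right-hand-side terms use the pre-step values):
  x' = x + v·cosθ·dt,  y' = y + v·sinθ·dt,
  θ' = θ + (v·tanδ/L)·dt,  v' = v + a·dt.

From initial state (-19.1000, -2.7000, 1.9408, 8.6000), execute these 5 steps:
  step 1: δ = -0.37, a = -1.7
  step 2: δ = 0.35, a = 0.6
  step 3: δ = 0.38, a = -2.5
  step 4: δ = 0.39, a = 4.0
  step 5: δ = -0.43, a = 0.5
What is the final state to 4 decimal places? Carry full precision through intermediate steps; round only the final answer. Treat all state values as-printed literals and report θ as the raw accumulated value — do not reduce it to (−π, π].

after step 1 (δ=-0.37, a=-1.7): (-19.721984, -1.096399, 1.523847, 8.260000)
after step 2 (δ=0.35, a=0.6): (-19.644453, 0.553780, 1.900739, 8.380000)
after step 3 (δ=0.38, a=-2.5): (-20.187458, 2.139378, 2.319124, 7.880000)
after step 4 (δ=0.39, a=4.0): (-21.259791, 3.294315, 2.724013, 8.680000)
after step 5 (δ=-0.43, a=0.5): (-22.846622, 3.998349, 2.226409, 8.780000)

(-22.8466, 3.9983, 2.2264, 8.7800)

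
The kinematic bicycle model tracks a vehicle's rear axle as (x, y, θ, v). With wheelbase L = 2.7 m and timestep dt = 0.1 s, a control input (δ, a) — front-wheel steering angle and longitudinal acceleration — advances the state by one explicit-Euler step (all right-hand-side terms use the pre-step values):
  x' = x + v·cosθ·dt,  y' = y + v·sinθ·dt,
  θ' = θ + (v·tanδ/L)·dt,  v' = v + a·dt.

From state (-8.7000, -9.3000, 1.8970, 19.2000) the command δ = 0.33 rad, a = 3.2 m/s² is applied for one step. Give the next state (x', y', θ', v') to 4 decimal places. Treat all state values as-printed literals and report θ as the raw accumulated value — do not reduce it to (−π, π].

(-9.3153, -7.4812, 2.1406, 19.5200)

x' = -8.7000 + 19.2000·cos(1.8970)·0.1 = -9.3153
y' = -9.3000 + 19.2000·sin(1.8970)·0.1 = -7.4812
θ' = 1.8970 + (19.2000/2.7)·tan(0.33)·0.1 = 2.1406
v' = 19.2000 + 3.2000·0.1 = 19.5200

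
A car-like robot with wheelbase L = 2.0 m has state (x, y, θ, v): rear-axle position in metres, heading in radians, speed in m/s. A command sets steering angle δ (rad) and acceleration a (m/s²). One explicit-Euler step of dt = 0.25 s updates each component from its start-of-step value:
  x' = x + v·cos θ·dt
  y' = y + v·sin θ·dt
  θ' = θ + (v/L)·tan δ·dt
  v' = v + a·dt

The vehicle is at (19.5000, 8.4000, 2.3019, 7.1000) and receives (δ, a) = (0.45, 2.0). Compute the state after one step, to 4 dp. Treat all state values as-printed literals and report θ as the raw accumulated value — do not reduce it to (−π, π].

(18.3148, 9.7214, 2.7306, 7.6000)

x' = 19.5000 + 7.1000·cos(2.3019)·0.25 = 18.3148
y' = 8.4000 + 7.1000·sin(2.3019)·0.25 = 9.7214
θ' = 2.3019 + (7.1000/2.0)·tan(0.45)·0.25 = 2.7306
v' = 7.1000 + 2.0000·0.25 = 7.6000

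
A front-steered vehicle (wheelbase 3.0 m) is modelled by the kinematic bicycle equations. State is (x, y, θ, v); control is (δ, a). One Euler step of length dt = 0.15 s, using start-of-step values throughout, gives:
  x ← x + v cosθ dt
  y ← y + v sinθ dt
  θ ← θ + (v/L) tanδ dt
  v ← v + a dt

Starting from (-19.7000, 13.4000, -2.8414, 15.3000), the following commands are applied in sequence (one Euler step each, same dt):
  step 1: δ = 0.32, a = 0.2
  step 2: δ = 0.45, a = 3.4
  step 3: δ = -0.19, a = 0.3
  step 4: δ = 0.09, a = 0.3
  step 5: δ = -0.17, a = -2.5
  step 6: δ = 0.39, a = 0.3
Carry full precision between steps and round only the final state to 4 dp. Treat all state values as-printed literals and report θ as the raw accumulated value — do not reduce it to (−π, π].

(-30.3516, 4.6551, -2.1153, 15.6000)

after step 1 (δ=0.32, a=0.2): (-21.892367, 12.721359, -2.587887, 15.330000)
after step 2 (δ=0.45, a=3.4): (-23.848279, 11.512183, -2.217625, 15.840000)
after step 3 (δ=-0.19, a=0.3): (-25.280197, 9.616138, -2.369943, 15.885000)
after step 4 (δ=0.09, a=0.3): (-26.988060, 7.954602, -2.298267, 15.930000)
after step 5 (δ=-0.17, a=-2.5): (-28.577035, 6.169982, -2.434991, 15.555000)
after step 6 (δ=0.39, a=0.3): (-30.351642, 4.655114, -2.115293, 15.600000)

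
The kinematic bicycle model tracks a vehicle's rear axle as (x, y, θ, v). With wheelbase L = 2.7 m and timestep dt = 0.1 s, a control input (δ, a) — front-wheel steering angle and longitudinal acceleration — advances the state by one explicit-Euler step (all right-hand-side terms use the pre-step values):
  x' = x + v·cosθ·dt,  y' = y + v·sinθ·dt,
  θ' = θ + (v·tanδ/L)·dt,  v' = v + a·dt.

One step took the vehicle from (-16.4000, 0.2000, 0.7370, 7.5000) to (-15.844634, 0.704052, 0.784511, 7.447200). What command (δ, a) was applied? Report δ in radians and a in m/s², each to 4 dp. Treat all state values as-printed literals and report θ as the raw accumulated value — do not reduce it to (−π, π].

δ = 0.1694, a = -0.5280

a = (v'−v)/dt = (-0.052800)/0.1 = -0.5280
Δθ = θ'−θ = 0.047511;  (v·dt/L) = 7.5000·0.1/2.7 = 0.277778
tan δ = Δθ·L/(v·dt) = 0.171040  →  δ = 0.1694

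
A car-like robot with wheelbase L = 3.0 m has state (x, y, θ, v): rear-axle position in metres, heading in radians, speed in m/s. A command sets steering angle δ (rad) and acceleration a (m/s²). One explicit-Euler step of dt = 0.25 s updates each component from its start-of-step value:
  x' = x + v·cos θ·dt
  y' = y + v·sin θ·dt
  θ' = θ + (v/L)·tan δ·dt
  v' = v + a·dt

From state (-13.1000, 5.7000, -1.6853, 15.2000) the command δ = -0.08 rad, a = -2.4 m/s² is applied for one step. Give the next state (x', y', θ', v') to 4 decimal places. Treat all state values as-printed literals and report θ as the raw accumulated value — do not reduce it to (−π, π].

(-13.5342, 1.9249, -1.7869, 14.6000)

x' = -13.1000 + 15.2000·cos(-1.6853)·0.25 = -13.5342
y' = 5.7000 + 15.2000·sin(-1.6853)·0.25 = 1.9249
θ' = -1.6853 + (15.2000/3.0)·tan(-0.08)·0.25 = -1.7869
v' = 15.2000 − 2.4000·0.25 = 14.6000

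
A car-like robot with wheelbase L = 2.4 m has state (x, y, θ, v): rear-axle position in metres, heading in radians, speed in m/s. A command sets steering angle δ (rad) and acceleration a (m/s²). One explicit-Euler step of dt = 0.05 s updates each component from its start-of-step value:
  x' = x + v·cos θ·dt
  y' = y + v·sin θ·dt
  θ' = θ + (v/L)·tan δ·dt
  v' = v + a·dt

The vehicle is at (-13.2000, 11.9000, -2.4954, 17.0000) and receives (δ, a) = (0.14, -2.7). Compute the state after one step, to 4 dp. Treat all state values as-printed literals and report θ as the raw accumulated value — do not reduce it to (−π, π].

x' = -13.2000 + 17.0000·cos(-2.4954)·0.05 = -13.8786
y' = 11.9000 + 17.0000·sin(-2.4954)·0.05 = 11.3882
θ' = -2.4954 + (17.0000/2.4)·tan(0.14)·0.05 = -2.4455
v' = 17.0000 − 2.7000·0.05 = 16.8650

(-13.8786, 11.3882, -2.4455, 16.8650)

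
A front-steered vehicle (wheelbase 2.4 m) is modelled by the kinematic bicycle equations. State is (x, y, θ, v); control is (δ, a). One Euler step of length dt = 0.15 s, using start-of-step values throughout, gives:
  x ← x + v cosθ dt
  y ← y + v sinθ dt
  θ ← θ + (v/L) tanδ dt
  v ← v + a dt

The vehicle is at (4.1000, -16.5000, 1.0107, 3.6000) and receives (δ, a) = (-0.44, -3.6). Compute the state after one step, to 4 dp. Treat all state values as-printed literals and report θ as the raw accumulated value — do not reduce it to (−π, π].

x' = 4.1000 + 3.6000·cos(1.0107)·0.15 = 4.3869
y' = -16.5000 + 3.6000·sin(1.0107)·0.15 = -16.0425
θ' = 1.0107 + (3.6000/2.4)·tan(-0.44)·0.15 = 0.9048
v' = 3.6000 − 3.6000·0.15 = 3.0600

(4.3869, -16.0425, 0.9048, 3.0600)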